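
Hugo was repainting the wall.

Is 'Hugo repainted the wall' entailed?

no

'was repainting' is progressive; for an accomplishment like 'repaint the wall', it doesn't entail completion.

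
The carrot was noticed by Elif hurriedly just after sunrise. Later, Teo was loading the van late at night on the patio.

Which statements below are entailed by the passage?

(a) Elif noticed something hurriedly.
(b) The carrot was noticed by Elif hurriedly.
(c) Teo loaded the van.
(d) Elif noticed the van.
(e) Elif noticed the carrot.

(a) Entailed — the original entails any weakening of itself; this just drops 'just after sunrise' and generalizes the patient.
(b) Entailed — dropping 'just after sunrise' leaves a sub-description the original still satisfies.
(c) Not entailed — 'was loading' is progressive on an accomplishment; it does not entail the completed 'loaded'.
(d) Not entailed — Elif noticed the carrot, not the van; the van belongs to the loading event.
(e) Entailed — dropping 'hurriedly', 'just after sunrise' leaves a sub-description the original still satisfies.

(a), (b), (e)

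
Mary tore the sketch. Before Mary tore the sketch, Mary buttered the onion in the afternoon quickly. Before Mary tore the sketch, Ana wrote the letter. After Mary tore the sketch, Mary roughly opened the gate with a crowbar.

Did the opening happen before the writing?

The narrative orders the writing before the opening.

no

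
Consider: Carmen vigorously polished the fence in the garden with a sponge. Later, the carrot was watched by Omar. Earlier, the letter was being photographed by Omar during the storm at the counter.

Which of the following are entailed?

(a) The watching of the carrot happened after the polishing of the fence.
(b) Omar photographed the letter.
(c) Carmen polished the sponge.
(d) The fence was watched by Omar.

(a)

(a) Entailed — the narrative places the polishing before the watching.
(b) Not entailed — 'was photographing' is progressive on an accomplishment; it does not entail the completed 'photographed'.
(c) Not entailed — the sponge is the instrument, not what was polished.
(d) Not entailed — Omar watched the carrot, not the fence; the fence belongs to the polishing event.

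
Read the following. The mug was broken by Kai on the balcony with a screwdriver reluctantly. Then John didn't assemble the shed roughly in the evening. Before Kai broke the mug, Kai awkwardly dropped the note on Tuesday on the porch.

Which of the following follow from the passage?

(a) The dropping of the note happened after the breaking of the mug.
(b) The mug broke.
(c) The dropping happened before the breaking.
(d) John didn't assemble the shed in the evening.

(a) Not entailed — the narrative places the dropping before the breaking, not after.
(b) Entailed — 'Kai broke the mug' is causative; it entails the inchoative 'the mug broke'.
(c) Entailed — the narrative places the dropping before the breaking.
(d) Not entailed — dropping 'roughly' under negation is not valid — the original leaves open that John assembled the shed some other way.

(b), (c)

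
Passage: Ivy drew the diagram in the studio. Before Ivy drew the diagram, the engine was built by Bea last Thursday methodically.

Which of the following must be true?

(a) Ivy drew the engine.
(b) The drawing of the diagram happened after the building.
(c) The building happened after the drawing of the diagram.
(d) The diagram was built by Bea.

(a) Not entailed — Ivy drew the diagram, not the engine; the engine belongs to the building event.
(b) Entailed — the narrative places the building before the drawing.
(c) Not entailed — the narrative places the building before the drawing, not after.
(d) Not entailed — Bea built the engine, not the diagram; the diagram belongs to the drawing event.

(b)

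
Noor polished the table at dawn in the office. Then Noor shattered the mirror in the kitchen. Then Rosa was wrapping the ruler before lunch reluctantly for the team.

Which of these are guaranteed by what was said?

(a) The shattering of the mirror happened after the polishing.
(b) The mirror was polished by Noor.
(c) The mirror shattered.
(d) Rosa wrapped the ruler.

(a) Entailed — the narrative places the polishing before the shattering.
(b) Not entailed — Noor polished the table, not the mirror; the mirror belongs to the shattering event.
(c) Entailed — 'Noor shattered the mirror' is causative; it entails the inchoative 'the mirror shattered'.
(d) Not entailed — 'was wrapping' is progressive on an accomplishment; it does not entail the completed 'wrapped'.

(a), (c)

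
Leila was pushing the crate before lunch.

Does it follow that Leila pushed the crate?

yes

'push' is atelic; if Leila was pushing the crate, then Leila pushed the crate (for some time).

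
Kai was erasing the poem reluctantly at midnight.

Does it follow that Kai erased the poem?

no

'was erasing' is progressive; for an accomplishment like 'erase the poem', it doesn't entail completion.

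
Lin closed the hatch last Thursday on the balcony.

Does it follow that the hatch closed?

'Lin closed the hatch' is the causative; it entails the inchoative 'the hatch closed'.

yes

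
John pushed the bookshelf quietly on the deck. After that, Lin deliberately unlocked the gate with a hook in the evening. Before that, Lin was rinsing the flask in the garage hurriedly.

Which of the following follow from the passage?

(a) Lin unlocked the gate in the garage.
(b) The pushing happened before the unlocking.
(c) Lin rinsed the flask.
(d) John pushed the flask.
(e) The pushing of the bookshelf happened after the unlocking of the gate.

(a) Not entailed — 'in the garage' adds information not in the original event.
(b) Entailed — the narrative places the pushing before the unlocking.
(c) Entailed — 'rinse' is an activity; 'was rinsing' entails that some rinsing happened, so 'rinsed' holds.
(d) Not entailed — John pushed the bookshelf, not the flask; the flask belongs to the rinsing event.
(e) Not entailed — the narrative places the pushing before the unlocking, not after.

(b), (c)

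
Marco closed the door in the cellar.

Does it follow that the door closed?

'Marco closed the door' is the causative; it entails the inchoative 'the door closed'.

yes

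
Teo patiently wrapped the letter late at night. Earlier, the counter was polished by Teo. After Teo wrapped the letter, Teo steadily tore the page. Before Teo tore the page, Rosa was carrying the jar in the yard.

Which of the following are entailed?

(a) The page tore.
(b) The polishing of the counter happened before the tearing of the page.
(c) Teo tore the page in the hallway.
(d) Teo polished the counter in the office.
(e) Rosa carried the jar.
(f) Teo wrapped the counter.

(a) Entailed — 'Teo tore the page' is causative; it entails the inchoative 'the page tore'.
(b) Entailed — the narrative places the polishing before the tearing.
(c) Not entailed — 'in the hallway' adds information not in the original event.
(d) Not entailed — 'in the office' adds information not in the original event.
(e) Entailed — 'carry' is an activity; 'was carrying' entails that some carrying happened, so 'carried' holds.
(f) Not entailed — Teo wrapped the letter, not the counter; the counter belongs to the polishing event.

(a), (b), (e)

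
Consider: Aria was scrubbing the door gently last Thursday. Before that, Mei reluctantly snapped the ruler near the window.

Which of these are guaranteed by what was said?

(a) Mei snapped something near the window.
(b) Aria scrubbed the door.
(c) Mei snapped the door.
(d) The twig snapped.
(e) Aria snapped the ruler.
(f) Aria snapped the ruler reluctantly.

(a), (b)

(a) Entailed — the original entails any weakening of itself; this just drops 'reluctantly' and generalizes the patient.
(b) Entailed — 'scrub' is an activity; 'was scrubbing' entails that some scrubbing happened, so 'scrubbed' holds.
(c) Not entailed — Mei snapped the ruler, not the door; the door belongs to the scrubbing event.
(d) Not entailed — the ruler is what snapped, not the twig.
(e) Not entailed — the passage has Mei snapping the ruler, not Aria.
(f) Not entailed — the passage has Mei snapping the ruler, not Aria.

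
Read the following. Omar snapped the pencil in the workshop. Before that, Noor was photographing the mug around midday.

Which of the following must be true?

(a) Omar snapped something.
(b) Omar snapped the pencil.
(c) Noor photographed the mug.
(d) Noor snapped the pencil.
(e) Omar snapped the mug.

(a) Entailed — this follows by dropping conjuncts from the snapping event's description.
(b) Entailed — dropping 'in the workshop' leaves a sub-description the original still satisfies.
(c) Not entailed — 'was photographing' is progressive on an accomplishment; it does not entail the completed 'photographed'.
(d) Not entailed — the passage has Omar snapping the pencil, not Noor.
(e) Not entailed — Omar snapped the pencil, not the mug; the mug belongs to the photographing event.

(a), (b)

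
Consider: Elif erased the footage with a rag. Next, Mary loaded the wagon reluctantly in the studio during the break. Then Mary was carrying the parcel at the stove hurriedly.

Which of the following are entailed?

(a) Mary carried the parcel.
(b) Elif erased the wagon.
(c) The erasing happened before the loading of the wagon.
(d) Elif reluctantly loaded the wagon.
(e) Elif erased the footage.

(a) Entailed — 'carry' is an activity; 'was carrying' entails that some carrying happened, so 'carried' holds.
(b) Not entailed — Elif erased the footage, not the wagon; the wagon belongs to the loading event.
(c) Entailed — the narrative places the erasing before the loading.
(d) Not entailed — the passage has Mary loading the wagon, not Elif.
(e) Entailed — the original entails any weakening of itself; this just drops 'with a rag'.

(a), (c), (e)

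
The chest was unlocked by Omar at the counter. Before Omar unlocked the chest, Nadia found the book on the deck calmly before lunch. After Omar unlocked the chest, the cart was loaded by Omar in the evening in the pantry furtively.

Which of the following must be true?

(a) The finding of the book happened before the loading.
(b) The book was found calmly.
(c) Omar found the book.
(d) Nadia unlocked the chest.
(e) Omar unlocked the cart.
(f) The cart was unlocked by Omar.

(a), (b)

(a) Entailed — the narrative places the finding before the loading.
(b) Entailed — the original entails any weakening of itself; this just drops 'on the deck', 'before lunch' and generalizes the agent.
(c) Not entailed — the passage has Nadia finding the book, not Omar.
(d) Not entailed — the passage has Omar unlocking the chest, not Nadia.
(e) Not entailed — Omar unlocked the chest, not the cart; the cart belongs to the loading event.
(f) Not entailed — Omar unlocked the chest, not the cart; the cart belongs to the loading event.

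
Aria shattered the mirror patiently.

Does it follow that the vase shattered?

no

Nothing is said about any vase; only the mirror is affected.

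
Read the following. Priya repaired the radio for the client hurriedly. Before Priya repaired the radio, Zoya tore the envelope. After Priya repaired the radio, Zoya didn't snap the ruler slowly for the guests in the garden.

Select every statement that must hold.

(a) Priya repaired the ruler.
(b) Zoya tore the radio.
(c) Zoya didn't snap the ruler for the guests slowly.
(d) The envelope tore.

(a) Not entailed — Priya repaired the radio, not the ruler; the ruler belongs to the snapping event.
(b) Not entailed — Zoya tore the envelope, not the radio; the radio belongs to the repairing event.
(c) Not entailed — dropping 'in the garden' under negation is not valid — the original leaves open that Zoya snapped the ruler some other way.
(d) Entailed — 'Zoya tore the envelope' is causative; it entails the inchoative 'the envelope tore'.

(d)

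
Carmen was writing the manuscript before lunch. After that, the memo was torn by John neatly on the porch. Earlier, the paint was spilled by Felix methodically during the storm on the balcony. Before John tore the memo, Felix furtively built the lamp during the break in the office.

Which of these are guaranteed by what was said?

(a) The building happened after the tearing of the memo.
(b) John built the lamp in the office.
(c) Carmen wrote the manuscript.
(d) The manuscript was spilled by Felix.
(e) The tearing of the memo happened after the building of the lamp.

(e)

(a) Not entailed — the narrative places the building before the tearing, not after.
(b) Not entailed — the passage has Felix building the lamp, not John.
(c) Not entailed — 'was writing' is progressive on an accomplishment; it does not entail the completed 'wrote'.
(d) Not entailed — Felix spilled the paint, not the manuscript; the manuscript belongs to the writing event.
(e) Entailed — the narrative places the building before the tearing.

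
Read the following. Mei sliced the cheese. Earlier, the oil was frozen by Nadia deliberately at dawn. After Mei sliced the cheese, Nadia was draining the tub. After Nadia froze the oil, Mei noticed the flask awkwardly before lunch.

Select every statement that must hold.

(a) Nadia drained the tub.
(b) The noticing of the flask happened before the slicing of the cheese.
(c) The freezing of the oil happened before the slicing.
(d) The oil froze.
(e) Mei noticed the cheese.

(c), (d)

(a) Not entailed — 'was draining' is progressive on an accomplishment; it does not entail the completed 'drained'.
(b) Not entailed — the narrative doesn't order the noticing relative to the slicing.
(c) Entailed — the narrative places the freezing before the slicing.
(d) Entailed — 'Nadia froze the oil' is causative; it entails the inchoative 'the oil froze'.
(e) Not entailed — Mei noticed the flask, not the cheese; the cheese belongs to the slicing event.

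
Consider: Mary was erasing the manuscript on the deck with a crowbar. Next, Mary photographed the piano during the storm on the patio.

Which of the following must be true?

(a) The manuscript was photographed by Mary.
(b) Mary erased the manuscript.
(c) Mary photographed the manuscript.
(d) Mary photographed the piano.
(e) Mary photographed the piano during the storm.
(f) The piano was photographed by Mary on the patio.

(d), (e), (f)

(a) Not entailed — Mary photographed the piano, not the manuscript; the manuscript belongs to the erasing event.
(b) Not entailed — 'was erasing' is progressive on an accomplishment; it does not entail the completed 'erased'.
(c) Not entailed — Mary photographed the piano, not the manuscript; the manuscript belongs to the erasing event.
(d) Entailed — dropping 'during the storm', 'on the patio' leaves a sub-description the original still satisfies.
(e) Entailed — this follows by dropping conjuncts from the photographing event's description.
(f) Entailed — this follows by dropping conjuncts from the photographing event's description.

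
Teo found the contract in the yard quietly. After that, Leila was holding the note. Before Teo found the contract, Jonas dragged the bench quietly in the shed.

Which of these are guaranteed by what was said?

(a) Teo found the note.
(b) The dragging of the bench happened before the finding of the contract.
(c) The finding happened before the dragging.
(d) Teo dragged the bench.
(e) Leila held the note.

(a) Not entailed — Teo found the contract, not the note; the note belongs to the holding event.
(b) Entailed — the narrative places the dragging before the finding.
(c) Not entailed — the narrative places the dragging before the finding, not after.
(d) Not entailed — the passage has Jonas dragging the bench, not Teo.
(e) Entailed — 'hold' is an activity; 'was holding' entails that some holding happened, so 'held' holds.

(b), (e)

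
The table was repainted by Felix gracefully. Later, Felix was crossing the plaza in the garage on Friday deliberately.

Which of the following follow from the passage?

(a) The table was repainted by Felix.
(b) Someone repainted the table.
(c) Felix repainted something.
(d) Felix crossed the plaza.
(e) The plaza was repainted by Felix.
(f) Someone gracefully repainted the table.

(a) Entailed — every conjunct here is already in the original repainting event.
(b) Entailed — dropping 'gracefully' and generalizing the agent leaves a sub-description the original still satisfies.
(c) Entailed — dropping 'gracefully' and generalizing the patient leaves a sub-description the original still satisfies.
(d) Not entailed — 'was crossing' is progressive on an accomplishment; it does not entail the completed 'crossed'.
(e) Not entailed — Felix repainted the table, not the plaza; the plaza belongs to the crossing event.
(f) Entailed — every conjunct here is already in the original repainting event.

(a), (b), (c), (f)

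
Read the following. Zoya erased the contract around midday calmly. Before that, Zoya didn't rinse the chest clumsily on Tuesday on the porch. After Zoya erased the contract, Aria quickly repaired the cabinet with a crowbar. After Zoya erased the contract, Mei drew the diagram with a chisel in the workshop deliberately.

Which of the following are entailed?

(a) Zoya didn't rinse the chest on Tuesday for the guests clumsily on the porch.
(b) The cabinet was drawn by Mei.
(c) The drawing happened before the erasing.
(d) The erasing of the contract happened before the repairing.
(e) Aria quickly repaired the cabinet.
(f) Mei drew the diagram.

(a) Entailed — under negation, adding a further restriction is entailed: if no such rinsing event occurred, none occurred for the guests either.
(b) Not entailed — Mei drew the diagram, not the cabinet; the cabinet belongs to the repairing event.
(c) Not entailed — the narrative places the erasing before the drawing, not after.
(d) Entailed — the narrative places the erasing before the repairing.
(e) Entailed — every conjunct here is already in the original repairing event.
(f) Entailed — the original entails any weakening of itself; this just drops 'deliberately', 'with a chisel', 'in the workshop'.

(a), (d), (e), (f)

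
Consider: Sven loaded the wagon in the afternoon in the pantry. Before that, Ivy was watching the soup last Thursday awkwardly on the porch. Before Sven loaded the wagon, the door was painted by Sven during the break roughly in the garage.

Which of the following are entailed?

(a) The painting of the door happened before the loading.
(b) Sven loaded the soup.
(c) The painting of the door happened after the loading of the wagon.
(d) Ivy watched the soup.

(a) Entailed — the narrative places the painting before the loading.
(b) Not entailed — Sven loaded the wagon, not the soup; the soup belongs to the watching event.
(c) Not entailed — the narrative places the painting before the loading, not after.
(d) Entailed — 'watch' is an activity; 'was watching' entails that some watching happened, so 'watched' holds.

(a), (d)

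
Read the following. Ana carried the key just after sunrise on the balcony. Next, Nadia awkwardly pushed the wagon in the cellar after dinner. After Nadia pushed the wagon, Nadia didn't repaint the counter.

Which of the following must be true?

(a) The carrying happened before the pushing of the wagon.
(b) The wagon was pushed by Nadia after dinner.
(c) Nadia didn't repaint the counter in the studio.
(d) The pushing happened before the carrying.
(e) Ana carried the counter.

(a), (b), (c)

(a) Entailed — the narrative places the carrying before the pushing.
(b) Entailed — the original entails any weakening of itself; this just drops 'in the cellar', 'awkwardly'.
(c) Entailed — under negation, adding a further restriction is entailed: if no such repainting event occurred, none occurred in the studio either.
(d) Not entailed — the narrative places the carrying before the pushing, not after.
(e) Not entailed — Ana carried the key, not the counter; the counter belongs to the repainting event.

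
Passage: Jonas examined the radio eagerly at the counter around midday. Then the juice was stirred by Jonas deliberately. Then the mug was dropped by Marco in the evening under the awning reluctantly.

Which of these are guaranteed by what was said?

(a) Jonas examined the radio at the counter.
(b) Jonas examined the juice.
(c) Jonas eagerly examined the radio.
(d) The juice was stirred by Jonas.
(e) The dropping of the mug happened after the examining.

(a) Entailed — every conjunct here is already in the original examining event.
(b) Not entailed — Jonas examined the radio, not the juice; the juice belongs to the stirring event.
(c) Entailed — every conjunct here is already in the original examining event.
(d) Entailed — dropping 'deliberately' leaves a sub-description the original still satisfies.
(e) Entailed — the narrative places the examining before the dropping.

(a), (c), (d), (e)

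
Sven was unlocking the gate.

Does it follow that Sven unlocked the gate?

'was unlocking' is progressive; for an accomplishment like 'unlock the gate', it doesn't entail completion.

no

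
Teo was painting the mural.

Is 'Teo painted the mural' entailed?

no

'was painting' is progressive; for an accomplishment like 'paint the mural', it doesn't entail completion.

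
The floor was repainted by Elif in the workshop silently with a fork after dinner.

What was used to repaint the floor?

a fork

'with a fork' marks the instrument of the repainting event.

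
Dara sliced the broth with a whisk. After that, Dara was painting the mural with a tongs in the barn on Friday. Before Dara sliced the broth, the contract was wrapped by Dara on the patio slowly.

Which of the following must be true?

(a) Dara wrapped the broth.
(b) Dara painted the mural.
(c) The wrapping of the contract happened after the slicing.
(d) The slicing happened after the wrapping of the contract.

(d)

(a) Not entailed — Dara wrapped the contract, not the broth; the broth belongs to the slicing event.
(b) Not entailed — 'was painting' is progressive on an accomplishment; it does not entail the completed 'painted'.
(c) Not entailed — the narrative places the wrapping before the slicing, not after.
(d) Entailed — the narrative places the wrapping before the slicing.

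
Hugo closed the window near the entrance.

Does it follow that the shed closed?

Nothing is said about any shed; only the window is affected.

no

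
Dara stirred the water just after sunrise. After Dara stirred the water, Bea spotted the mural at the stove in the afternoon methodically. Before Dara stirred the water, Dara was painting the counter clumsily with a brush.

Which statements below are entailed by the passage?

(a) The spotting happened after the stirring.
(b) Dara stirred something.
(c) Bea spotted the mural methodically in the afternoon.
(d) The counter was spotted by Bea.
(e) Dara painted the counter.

(a) Entailed — the narrative places the stirring before the spotting.
(b) Entailed — this follows by dropping conjuncts from the stirring event's description.
(c) Entailed — this follows by dropping conjuncts from the spotting event's description.
(d) Not entailed — Bea spotted the mural, not the counter; the counter belongs to the painting event.
(e) Not entailed — 'was painting' is progressive on an accomplishment; it does not entail the completed 'painted'.

(a), (b), (c)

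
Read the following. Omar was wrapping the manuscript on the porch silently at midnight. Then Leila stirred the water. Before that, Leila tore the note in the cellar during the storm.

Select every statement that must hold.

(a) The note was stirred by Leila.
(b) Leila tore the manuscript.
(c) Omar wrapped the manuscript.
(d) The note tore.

(d)

(a) Not entailed — Leila stirred the water, not the note; the note belongs to the tearing event.
(b) Not entailed — Leila tore the note, not the manuscript; the manuscript belongs to the wrapping event.
(c) Not entailed — 'was wrapping' is progressive on an accomplishment; it does not entail the completed 'wrapped'.
(d) Entailed — 'Leila tore the note' is causative; it entails the inchoative 'the note tore'.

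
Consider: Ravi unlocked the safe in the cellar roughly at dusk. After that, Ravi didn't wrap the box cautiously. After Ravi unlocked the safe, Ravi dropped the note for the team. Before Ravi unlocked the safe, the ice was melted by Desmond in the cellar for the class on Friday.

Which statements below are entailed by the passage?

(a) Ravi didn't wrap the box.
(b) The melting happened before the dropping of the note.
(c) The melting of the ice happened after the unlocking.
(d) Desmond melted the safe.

(b)

(a) Not entailed — dropping 'cautiously' under negation is not valid — the original leaves open that Ravi wrapped the box some other way.
(b) Entailed — the narrative places the melting before the dropping.
(c) Not entailed — the narrative places the melting before the unlocking, not after.
(d) Not entailed — Desmond melted the ice, not the safe; the safe belongs to the unlocking event.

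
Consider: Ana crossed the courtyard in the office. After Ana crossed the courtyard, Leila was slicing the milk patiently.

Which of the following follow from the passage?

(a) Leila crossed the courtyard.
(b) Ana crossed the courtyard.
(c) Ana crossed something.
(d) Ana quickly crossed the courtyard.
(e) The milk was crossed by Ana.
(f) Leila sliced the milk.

(a) Not entailed — the passage has Ana crossing the courtyard, not Leila.
(b) Entailed — this follows by dropping conjuncts from the crossing event's description.
(c) Entailed — dropping 'in the office' and generalizing the patient leaves a sub-description the original still satisfies.
(d) Not entailed — 'quickly' adds information not in the original event.
(e) Not entailed — Ana crossed the courtyard, not the milk; the milk belongs to the slicing event.
(f) Not entailed — 'was slicing' is progressive on an accomplishment; it does not entail the completed 'sliced'.

(b), (c)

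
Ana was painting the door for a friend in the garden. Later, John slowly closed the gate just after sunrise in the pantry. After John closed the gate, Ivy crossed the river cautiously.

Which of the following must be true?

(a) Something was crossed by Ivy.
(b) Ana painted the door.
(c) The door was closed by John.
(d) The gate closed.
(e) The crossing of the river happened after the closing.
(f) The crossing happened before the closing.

(a), (d), (e)

(a) Entailed — dropping 'cautiously' and generalizing the patient leaves a sub-description the original still satisfies.
(b) Not entailed — 'was painting' is progressive on an accomplishment; it does not entail the completed 'painted'.
(c) Not entailed — John closed the gate, not the door; the door belongs to the painting event.
(d) Entailed — 'John closed the gate' is causative; it entails the inchoative 'the gate closed'.
(e) Entailed — the narrative places the closing before the crossing.
(f) Not entailed — the narrative places the closing before the crossing, not after.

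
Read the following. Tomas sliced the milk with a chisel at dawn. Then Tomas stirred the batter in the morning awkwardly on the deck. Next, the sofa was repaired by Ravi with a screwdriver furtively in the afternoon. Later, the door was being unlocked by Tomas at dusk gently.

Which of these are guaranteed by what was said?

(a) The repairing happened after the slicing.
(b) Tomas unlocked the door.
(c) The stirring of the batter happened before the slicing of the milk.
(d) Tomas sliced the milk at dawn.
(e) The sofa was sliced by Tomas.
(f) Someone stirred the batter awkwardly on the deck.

(a), (d), (f)

(a) Entailed — the narrative places the slicing before the repairing.
(b) Not entailed — 'was unlocking' is progressive on an accomplishment; it does not entail the completed 'unlocked'.
(c) Not entailed — the narrative places the slicing before the stirring, not after.
(d) Entailed — this follows by dropping conjuncts from the slicing event's description.
(e) Not entailed — Tomas sliced the milk, not the sofa; the sofa belongs to the repairing event.
(f) Entailed — dropping 'in the morning' and generalizing the agent leaves a sub-description the original still satisfies.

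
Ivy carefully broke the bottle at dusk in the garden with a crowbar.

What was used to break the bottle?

a crowbar

'with a crowbar' marks the instrument of the breaking event.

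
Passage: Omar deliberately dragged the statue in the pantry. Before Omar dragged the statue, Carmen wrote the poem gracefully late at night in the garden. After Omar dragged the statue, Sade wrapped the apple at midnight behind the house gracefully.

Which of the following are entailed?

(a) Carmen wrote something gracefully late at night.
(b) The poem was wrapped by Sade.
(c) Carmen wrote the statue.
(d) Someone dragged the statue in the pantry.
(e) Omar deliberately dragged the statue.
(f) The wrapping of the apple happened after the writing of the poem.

(a), (d), (e), (f)

(a) Entailed — dropping 'in the garden' and generalizing the patient leaves a sub-description the original still satisfies.
(b) Not entailed — Sade wrapped the apple, not the poem; the poem belongs to the writing event.
(c) Not entailed — Carmen wrote the poem, not the statue; the statue belongs to the dragging event.
(d) Entailed — the original entails any weakening of itself; this just drops 'deliberately' and generalizes the agent.
(e) Entailed — this follows by dropping conjuncts from the dragging event's description.
(f) Entailed — the narrative places the writing before the wrapping.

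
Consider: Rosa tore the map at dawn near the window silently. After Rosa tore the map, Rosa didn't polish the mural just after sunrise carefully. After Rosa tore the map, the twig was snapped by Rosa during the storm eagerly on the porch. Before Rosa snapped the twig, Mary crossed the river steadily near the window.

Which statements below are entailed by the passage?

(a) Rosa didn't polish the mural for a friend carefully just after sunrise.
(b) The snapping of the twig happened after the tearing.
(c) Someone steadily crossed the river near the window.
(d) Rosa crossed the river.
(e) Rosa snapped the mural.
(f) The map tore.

(a) Entailed — under negation, adding a further restriction is entailed: if no such polishing event occurred, none occurred for a friend either.
(b) Entailed — the narrative places the tearing before the snapping.
(c) Entailed — generalizing the agent leaves a sub-description the original still satisfies.
(d) Not entailed — the passage has Mary crossing the river, not Rosa.
(e) Not entailed — Rosa snapped the twig, not the mural; the mural belongs to the polishing event.
(f) Entailed — 'Rosa tore the map' is causative; it entails the inchoative 'the map tore'.

(a), (b), (c), (f)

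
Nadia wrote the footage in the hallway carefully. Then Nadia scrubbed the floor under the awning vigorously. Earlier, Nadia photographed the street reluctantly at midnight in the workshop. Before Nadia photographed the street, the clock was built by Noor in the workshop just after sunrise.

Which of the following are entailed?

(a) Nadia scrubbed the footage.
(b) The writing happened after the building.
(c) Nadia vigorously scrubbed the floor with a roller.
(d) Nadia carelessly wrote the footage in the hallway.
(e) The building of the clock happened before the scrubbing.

(a) Not entailed — Nadia scrubbed the floor, not the footage; the footage belongs to the writing event.
(b) Not entailed — the narrative doesn't order the building relative to the writing.
(c) Not entailed — 'with a roller' adds information not in the original event.
(d) Not entailed — 'carelessly' adds a manner not in (and inconsistent with) the original.
(e) Entailed — the narrative places the building before the scrubbing.

(e)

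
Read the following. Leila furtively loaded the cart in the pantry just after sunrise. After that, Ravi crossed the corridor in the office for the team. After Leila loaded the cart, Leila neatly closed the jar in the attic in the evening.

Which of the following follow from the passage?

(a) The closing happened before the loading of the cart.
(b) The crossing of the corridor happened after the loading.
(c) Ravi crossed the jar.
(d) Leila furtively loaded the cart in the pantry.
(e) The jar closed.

(b), (d), (e)

(a) Not entailed — the narrative places the loading before the closing, not after.
(b) Entailed — the narrative places the loading before the crossing.
(c) Not entailed — Ravi crossed the corridor, not the jar; the jar belongs to the closing event.
(d) Entailed — this follows by dropping conjuncts from the loading event's description.
(e) Entailed — 'Leila closed the jar' is causative; it entails the inchoative 'the jar closed'.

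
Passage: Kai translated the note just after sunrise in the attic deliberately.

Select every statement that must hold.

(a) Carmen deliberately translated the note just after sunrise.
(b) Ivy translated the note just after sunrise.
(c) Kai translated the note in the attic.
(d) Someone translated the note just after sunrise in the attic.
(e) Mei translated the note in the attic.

(c), (d)

(a) Not entailed — the passage has Kai translating the note, not Carmen.
(b) Not entailed — the passage has Kai translating the note, not Ivy.
(c) Entailed — dropping 'just after sunrise', 'deliberately' leaves a sub-description the original still satisfies.
(d) Entailed — dropping 'deliberately' and generalizing the agent leaves a sub-description the original still satisfies.
(e) Not entailed — the passage has Kai translating the note, not Mei.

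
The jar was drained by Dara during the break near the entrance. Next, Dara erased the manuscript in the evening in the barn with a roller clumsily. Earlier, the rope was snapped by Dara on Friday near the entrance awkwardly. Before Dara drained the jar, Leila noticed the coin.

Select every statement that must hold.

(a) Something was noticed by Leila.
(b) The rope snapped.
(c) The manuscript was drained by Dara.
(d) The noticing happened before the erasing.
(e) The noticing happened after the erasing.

(a) Entailed — generalizing the patient leaves a sub-description the original still satisfies.
(b) Entailed — 'Dara snapped the rope' is causative; it entails the inchoative 'the rope snapped'.
(c) Not entailed — Dara drained the jar, not the manuscript; the manuscript belongs to the erasing event.
(d) Entailed — the narrative places the noticing before the erasing.
(e) Not entailed — the narrative places the noticing before the erasing, not after.

(a), (b), (d)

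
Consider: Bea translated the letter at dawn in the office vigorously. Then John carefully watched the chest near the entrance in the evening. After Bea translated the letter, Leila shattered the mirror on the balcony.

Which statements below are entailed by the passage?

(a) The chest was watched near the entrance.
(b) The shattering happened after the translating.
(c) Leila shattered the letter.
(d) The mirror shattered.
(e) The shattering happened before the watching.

(a), (b), (d)

(a) Entailed — dropping 'carefully', 'in the evening' and generalizing the agent leaves a sub-description the original still satisfies.
(b) Entailed — the narrative places the translating before the shattering.
(c) Not entailed — Leila shattered the mirror, not the letter; the letter belongs to the translating event.
(d) Entailed — 'Leila shattered the mirror' is causative; it entails the inchoative 'the mirror shattered'.
(e) Not entailed — the narrative doesn't order the shattering relative to the watching.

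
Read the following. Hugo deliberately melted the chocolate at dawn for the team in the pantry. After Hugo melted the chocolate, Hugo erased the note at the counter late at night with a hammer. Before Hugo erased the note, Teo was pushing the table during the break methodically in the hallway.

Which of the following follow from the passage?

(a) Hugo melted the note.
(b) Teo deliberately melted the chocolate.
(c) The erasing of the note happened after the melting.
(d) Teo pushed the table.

(a) Not entailed — Hugo melted the chocolate, not the note; the note belongs to the erasing event.
(b) Not entailed — the passage has Hugo melting the chocolate, not Teo.
(c) Entailed — the narrative places the melting before the erasing.
(d) Entailed — 'push' is an activity; 'was pushing' entails that some pushing happened, so 'pushed' holds.

(c), (d)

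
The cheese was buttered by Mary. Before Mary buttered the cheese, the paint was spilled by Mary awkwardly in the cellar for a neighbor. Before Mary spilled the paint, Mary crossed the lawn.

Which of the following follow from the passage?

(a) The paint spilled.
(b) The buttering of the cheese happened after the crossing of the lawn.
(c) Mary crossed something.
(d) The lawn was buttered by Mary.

(a), (b), (c)

(a) Entailed — 'Mary spilled the paint' is causative; it entails the inchoative 'the paint spilled'.
(b) Entailed — the narrative places the crossing before the buttering.
(c) Entailed — every conjunct here is already in the original crossing event.
(d) Not entailed — Mary buttered the cheese, not the lawn; the lawn belongs to the crossing event.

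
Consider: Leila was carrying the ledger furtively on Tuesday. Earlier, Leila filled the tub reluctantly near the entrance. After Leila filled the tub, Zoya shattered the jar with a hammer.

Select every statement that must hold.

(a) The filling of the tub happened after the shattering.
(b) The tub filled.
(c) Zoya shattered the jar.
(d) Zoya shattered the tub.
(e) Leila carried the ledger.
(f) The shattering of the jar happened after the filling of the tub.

(a) Not entailed — the narrative places the filling before the shattering, not after.
(b) Entailed — 'Leila filled the tub' is causative; it entails the inchoative 'the tub filled'.
(c) Entailed — this follows by dropping conjuncts from the shattering event's description.
(d) Not entailed — Zoya shattered the jar, not the tub; the tub belongs to the filling event.
(e) Entailed — 'carry' is an activity; 'was carrying' entails that some carrying happened, so 'carried' holds.
(f) Entailed — the narrative places the filling before the shattering.

(b), (c), (e), (f)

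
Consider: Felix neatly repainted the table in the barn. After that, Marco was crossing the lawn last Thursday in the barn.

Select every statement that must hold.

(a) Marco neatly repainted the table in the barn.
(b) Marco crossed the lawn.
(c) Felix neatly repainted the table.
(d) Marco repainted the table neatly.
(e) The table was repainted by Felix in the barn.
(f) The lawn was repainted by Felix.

(c), (e)

(a) Not entailed — the passage has Felix repainting the table, not Marco.
(b) Not entailed — 'was crossing' is progressive on an accomplishment; it does not entail the completed 'crossed'.
(c) Entailed — the original entails any weakening of itself; this just drops 'in the barn'.
(d) Not entailed — the passage has Felix repainting the table, not Marco.
(e) Entailed — the original entails any weakening of itself; this just drops 'neatly'.
(f) Not entailed — Felix repainted the table, not the lawn; the lawn belongs to the crossing event.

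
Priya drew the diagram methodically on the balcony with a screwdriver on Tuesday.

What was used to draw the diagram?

a screwdriver

'with a screwdriver' marks the instrument of the drawing event.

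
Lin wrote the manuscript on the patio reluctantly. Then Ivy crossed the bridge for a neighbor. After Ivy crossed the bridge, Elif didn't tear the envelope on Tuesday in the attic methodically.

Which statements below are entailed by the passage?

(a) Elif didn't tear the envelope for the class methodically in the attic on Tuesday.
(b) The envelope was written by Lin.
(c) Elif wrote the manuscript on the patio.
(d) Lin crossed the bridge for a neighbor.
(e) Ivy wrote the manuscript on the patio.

(a) Entailed — under negation, adding a further restriction is entailed: if no such tearing event occurred, none occurred for the class either.
(b) Not entailed — Lin wrote the manuscript, not the envelope; the envelope belongs to the tearing event.
(c) Not entailed — the passage has Lin writing the manuscript, not Elif.
(d) Not entailed — the passage has Ivy crossing the bridge, not Lin.
(e) Not entailed — the passage has Lin writing the manuscript, not Ivy.

(a)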